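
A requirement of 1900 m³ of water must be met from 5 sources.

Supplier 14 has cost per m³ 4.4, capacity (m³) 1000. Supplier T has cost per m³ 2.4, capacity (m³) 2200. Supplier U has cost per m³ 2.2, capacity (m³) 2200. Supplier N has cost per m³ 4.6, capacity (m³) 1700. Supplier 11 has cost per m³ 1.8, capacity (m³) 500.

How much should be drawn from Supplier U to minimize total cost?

Cheapest first:
Take 500 from Supplier 11 at 1.8 — need 1400 more.
Take 1400 from Supplier U at 2.2 to finish.
Supplier T, Supplier 14, Supplier N: unused.

1400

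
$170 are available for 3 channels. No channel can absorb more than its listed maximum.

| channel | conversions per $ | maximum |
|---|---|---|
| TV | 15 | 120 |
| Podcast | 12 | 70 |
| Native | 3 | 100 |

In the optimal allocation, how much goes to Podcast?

50

Highest conversions per $ first: TV 15 > Podcast 12 > Native 3.
TV takes 120 to reach its cap of 120 → 50 left.
Podcast: +50 (room for 70) → 50. Pool exhausted.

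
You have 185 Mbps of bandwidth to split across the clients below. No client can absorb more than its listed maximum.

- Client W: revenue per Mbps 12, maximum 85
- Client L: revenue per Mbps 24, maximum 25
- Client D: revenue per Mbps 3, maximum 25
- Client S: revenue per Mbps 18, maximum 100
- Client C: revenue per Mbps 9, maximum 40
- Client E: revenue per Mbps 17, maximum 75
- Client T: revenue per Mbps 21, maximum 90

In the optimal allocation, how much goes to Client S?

70

Order the clients by revenue per Mbps: Client L 24 > Client T 21 > Client S 18 > Client E 17 > Client W 12 > Client C 9 > Client D 3.
Client L: +25 to 25 (cap) — 160 left.
Give Client T 90 to hit its cap of 90 — 70 left.
Only 70 left; Client S takes them to reach 70.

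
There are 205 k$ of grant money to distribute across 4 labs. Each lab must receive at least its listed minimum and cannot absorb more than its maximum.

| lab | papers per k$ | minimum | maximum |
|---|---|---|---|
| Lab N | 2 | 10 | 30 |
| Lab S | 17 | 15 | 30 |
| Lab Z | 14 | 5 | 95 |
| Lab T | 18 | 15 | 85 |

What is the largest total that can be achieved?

Meeting every minimum uses 10+15+5+15 = 45 k$, leaving 160.
Order the labs by papers per k$: Lab T 18 > Lab S 17 > Lab Z 14 > Lab N 2.
Give Lab T 70 more to hit its cap of 85 — 90 left.
Give Lab S 15 more to hit its cap of 30 — 75 left.
Lab Z: +75 (room for 90) → 80. Pool exhausted.
Total = 2×10 + 17×30 + 14×80 + 18×85 = 3180.

3180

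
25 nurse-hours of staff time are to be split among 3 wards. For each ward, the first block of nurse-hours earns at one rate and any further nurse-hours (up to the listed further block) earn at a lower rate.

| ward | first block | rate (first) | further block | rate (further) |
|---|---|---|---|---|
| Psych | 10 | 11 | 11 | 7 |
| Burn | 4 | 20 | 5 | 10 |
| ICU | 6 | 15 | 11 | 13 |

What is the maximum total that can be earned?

357

Treat each block as its own option and order by rate: Burn/first 20 > ICU/first 15 > ICU/second 13 > Psych/first 11 > Burn/second 10 > Psych/second 7.
Burn/first (20): +4 → 21 left.
ICU/first (15): +6 → 15 left.
ICU second at 13: fill all 11 → 4 left.
4 remain; put them into Psych first at 11.
Total = 20×4 + 15×6 + 13×11 + 11×4 = 357.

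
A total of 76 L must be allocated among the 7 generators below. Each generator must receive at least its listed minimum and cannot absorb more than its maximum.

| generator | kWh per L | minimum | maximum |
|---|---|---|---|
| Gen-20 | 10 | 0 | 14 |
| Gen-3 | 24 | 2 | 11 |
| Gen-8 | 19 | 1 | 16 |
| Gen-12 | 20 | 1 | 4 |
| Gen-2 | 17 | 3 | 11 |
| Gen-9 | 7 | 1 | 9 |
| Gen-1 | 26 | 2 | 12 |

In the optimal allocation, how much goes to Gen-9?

Meeting every minimum uses 0+2+1+1+3+1+2 = 10 L, leaving 66.
Highest kWh per L first: Gen-1 26 > Gen-3 24 > Gen-12 20 > Gen-8 19 > Gen-2 17 > Gen-20 10 > Gen-9 7.
Gen-1 takes 10 more to reach its cap of 12 → 56 left.
Gen-3 takes 9 more to reach its cap of 11 → 47 left.
Gen-12 takes 3 more to reach its cap of 4 → 44 left.
Give Gen-8 15 more to hit its cap of 16 → 29 left.
Give Gen-2 8 more to hit its cap of 11 → 21 left.
Gen-20: +14 to 14 (cap) → 7 left.
Only 7 left; Gen-9 takes them to reach 8.

8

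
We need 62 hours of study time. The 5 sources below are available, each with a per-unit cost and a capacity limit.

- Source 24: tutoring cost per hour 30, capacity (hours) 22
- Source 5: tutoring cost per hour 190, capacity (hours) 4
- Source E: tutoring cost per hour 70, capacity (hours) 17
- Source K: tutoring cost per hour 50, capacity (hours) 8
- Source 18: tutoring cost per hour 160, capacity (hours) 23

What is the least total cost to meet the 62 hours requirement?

Use sources in increasing cost order.
Take 22 from Source 24 at 30 — need 40 more.
Source K (50): use full 8 — 32 hours to go.
Source E at 70: take all 17 hours — 15 still needed.
Source 18 (160): take the remaining 15 — done.
Source 5: unused.
Cost = 22×30 + 8×50 + 17×70 + 15×160 = 4650.

4650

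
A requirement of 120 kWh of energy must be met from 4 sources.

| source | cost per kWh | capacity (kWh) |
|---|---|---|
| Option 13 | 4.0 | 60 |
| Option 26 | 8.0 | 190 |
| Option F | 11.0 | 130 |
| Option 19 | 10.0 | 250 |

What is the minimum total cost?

Cheapest first:
Take 60 from Option 13 at 4.0 — need 60 more.
Take 60 from Option 26 at 8.0 to finish.
Option 19, Option F: unused.
Cost = 60×4.0 + 60×8.0 = 720.

720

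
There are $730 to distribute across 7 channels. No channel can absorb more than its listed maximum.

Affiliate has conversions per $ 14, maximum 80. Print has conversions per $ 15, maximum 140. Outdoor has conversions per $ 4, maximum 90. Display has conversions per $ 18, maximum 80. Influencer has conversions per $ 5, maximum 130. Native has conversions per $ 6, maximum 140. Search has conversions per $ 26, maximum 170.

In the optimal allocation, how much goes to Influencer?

Rank by conversions per $: Search 26 > Display 18 > Print 15 > Affiliate 14 > Native 6 > Influencer 5 > Outdoor 4.
Search: +170 to 170 (cap) ; 560 left.
Display takes 80 to reach its cap of 80 ; 480 left.
Print takes 140 to reach its cap of 140 ; 340 left.
Give Affiliate 80 to hit its cap of 80 ; 260 left.
Native takes 140 to reach its cap of 140 ; 120 left.
Influencer has room for 130 but only 120 remain, so it gets 120.

120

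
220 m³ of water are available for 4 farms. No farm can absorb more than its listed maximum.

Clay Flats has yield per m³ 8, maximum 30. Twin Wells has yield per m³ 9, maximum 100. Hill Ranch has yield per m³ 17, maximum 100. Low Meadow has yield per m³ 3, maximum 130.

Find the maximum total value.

Rank by yield per m³: Hill Ranch 17 > Twin Wells 9 > Clay Flats 8 > Low Meadow 3.
Hill Ranch: +100 to 100 (cap) ; 120 left.
Twin Wells: +100 to 100 (cap) ; 20 left.
Only 20 left; Clay Flats takes them to reach 20.
Total = 8×20 + 9×100 + 17×100 = 2760.

2760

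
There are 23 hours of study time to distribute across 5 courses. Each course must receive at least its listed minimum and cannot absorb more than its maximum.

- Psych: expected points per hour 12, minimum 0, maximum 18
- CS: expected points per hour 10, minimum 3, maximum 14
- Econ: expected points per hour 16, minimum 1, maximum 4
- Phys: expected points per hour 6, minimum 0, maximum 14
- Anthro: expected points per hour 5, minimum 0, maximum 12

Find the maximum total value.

Meeting every minimum uses 0+3+1+0+0 = 4 hours, leaving 19.
Highest expected points per hour first: Econ 16 > Psych 12 > CS 10 > Phys 6 > Anthro 5.
Give Econ 3 more to hit its cap of 4 ; 16 left.
Only 16 left; Psych takes them to reach 16.
Total = 12×16 + 10×3 + 16×4 = 286.

286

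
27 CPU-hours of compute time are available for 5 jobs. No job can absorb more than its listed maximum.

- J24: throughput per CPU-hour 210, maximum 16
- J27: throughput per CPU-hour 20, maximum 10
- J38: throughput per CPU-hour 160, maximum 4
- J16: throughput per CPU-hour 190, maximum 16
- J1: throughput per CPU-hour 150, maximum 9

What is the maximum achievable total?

Highest throughput per CPU-hour first: J24 210 > J16 190 > J38 160 > J1 150 > J27 20.
Give J24 16 to hit its cap of 16 → 11 left.
Only 11 left; J16 takes them to reach 11.
Total = 210×16 + 190×11 = 5450.

5450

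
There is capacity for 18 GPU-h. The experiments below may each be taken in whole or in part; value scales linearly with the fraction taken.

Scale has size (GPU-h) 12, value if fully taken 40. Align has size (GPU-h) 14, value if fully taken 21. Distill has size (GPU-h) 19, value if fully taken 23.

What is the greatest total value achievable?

49

Rank by value-to-size ratio: Scale 40/12≈3.33, Align 21/14≈1.5, Distill 23/19≈1.21.
All 12 GPU-h of Scale fit (value 40) ; 6 remain.
Only 6 GPU-h remain; take 6/14 of Align for value 21×6/14 = 9.
Total value = 49.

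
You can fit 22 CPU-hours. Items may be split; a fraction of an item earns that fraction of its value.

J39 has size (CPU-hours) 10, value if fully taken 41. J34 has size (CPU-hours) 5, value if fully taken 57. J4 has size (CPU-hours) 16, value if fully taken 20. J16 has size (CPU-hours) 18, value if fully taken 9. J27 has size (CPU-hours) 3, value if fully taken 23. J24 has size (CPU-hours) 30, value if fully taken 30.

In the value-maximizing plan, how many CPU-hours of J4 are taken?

4

Best value per unit of size first: J34 57/5≈11.4, J27 23/3≈7.67, J39 41/10≈4.1, J4 20/16≈1.25, J24 30/30≈1, J16 9/18≈0.5.
All 5 CPU-hours of J34 fit (value 57) → 17 remain.
Take all of J27 (3 CPU-hours, value 23) → 14 CPU-hours left.
All 10 CPU-hours of J39 fit (value 41) → 4 remain.
Fill the last 4 CPU-hours with part of J4: 4/16 of it earns 5.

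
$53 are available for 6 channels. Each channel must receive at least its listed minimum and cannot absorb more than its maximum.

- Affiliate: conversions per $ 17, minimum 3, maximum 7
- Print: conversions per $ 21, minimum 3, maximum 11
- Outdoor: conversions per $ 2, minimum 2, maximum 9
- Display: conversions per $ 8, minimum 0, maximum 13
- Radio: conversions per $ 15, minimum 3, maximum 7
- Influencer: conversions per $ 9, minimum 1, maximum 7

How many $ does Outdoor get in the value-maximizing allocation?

8

Meeting every minimum uses 3+3+2+0+3+1 = 12 $, leaving 41.
Highest conversions per $ first: Print 21 > Affiliate 17 > Radio 15 > Influencer 9 > Display 8 > Outdoor 2.
Give Print 8 more to hit its cap of 11 ; 33 left.
Give Affiliate 4 more to hit its cap of 7 ; 29 left.
Radio takes 4 more to reach its cap of 7 ; 25 left.
Influencer takes 6 more to reach its cap of 7 ; 19 left.
Display: +13 to 13 (cap) ; 6 left.
Outdoor has room for 7 more but only 6 remain, so it gets 8.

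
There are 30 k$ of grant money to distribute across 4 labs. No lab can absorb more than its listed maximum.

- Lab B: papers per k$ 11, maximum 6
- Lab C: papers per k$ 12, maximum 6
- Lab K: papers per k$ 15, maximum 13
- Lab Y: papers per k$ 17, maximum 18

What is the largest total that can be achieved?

Highest papers per k$ first: Lab Y 17 > Lab K 15 > Lab C 12 > Lab B 11.
Give Lab Y 18 to hit its cap of 18 — 12 left.
Only 12 left; Lab K takes them to reach 12.
Total = 15×12 + 17×18 = 486.

486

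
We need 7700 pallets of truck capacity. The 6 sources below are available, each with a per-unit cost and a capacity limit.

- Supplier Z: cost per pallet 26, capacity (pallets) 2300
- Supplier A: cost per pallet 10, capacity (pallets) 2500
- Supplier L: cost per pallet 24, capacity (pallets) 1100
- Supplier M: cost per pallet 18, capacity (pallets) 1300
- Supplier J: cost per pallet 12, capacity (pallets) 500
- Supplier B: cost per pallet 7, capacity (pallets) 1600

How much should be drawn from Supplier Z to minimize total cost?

700

Use sources in increasing cost order.
Take 1600 from Supplier B at 7 ; need 6100 more.
Take 2500 from Supplier A at 10 ; need 3600 more.
Supplier J (12): use full 500 ; 3100 pallets to go.
Take 1300 from Supplier M at 18 ; need 1800 more.
Supplier L at 24: take all 1100 pallets ; 700 still needed.
Supplier Z at 26: take 700 of its 2300 ; requirement met.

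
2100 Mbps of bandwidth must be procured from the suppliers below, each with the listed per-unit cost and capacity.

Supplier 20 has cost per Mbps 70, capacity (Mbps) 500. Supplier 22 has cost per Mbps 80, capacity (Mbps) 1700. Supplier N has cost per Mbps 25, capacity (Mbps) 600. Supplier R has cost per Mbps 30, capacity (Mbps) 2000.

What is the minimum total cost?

Cheapest first:
Supplier N (25): use full 600 → 1500 Mbps to go.
Supplier R at 30: take 1500 of its 2000 → requirement met.
Supplier 20, Supplier 22: unused.
Cost = 600×25 + 1500×30 = 60000.

60000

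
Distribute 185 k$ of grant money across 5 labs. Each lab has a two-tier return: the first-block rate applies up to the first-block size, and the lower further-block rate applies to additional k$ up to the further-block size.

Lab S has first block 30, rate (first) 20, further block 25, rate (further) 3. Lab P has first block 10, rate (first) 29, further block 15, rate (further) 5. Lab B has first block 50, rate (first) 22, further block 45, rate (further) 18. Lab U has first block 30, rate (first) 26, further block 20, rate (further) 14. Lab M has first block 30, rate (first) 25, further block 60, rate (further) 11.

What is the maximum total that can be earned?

4150

Rank every tier by rate: Lab P/T1 29 > Lab U/T1 26 > Lab M/T1 25 > Lab B/T1 22 > Lab S/T1 20 > Lab B/T2 18 > Lab U/T2 14 > Lab M/T2 11 > Lab P/T2 5 > Lab S/T2 3.
Lab P T1 at 29: fill all 10 — 175 left.
Lab U T1 at 26: fill all 30 — 145 left.
Lab M/T1 (25): +30 — 115 left.
Lab B/T1 (22): +50 — 65 left.
Fill Lab S T1 block (30 at 20) — 35 left.
Lab B/T2: +35 of 45 at 18; pool empty.
Total = 29×10 + 26×30 + 25×30 + 22×50 + 20×30 + 18×35 = 4150.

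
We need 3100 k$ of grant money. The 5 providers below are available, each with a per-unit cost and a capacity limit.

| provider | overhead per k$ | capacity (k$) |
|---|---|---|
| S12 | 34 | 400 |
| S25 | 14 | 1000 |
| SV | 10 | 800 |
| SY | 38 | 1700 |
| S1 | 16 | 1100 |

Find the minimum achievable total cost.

Use providers in increasing cost order.
Take 800 from SV at 10 — need 2300 more.
S25 at 14: take all 1000 k$ — 1300 still needed.
S1 at 16: take all 1100 k$ — 200 still needed.
Take 200 from S12 at 34 to finish.
SY: unused.
Cost = 800×10 + 1000×14 + 1100×16 + 200×34 = 46400.

46400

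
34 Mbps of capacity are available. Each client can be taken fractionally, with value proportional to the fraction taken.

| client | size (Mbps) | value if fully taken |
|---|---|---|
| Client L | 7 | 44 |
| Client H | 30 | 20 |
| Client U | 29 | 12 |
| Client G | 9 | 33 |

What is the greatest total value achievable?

Best value per unit of size first: Client L 44/7≈6.29, Client G 33/9≈3.67, Client H 20/30≈0.667, Client U 12/29≈0.414.
Client L: take in full, 7 Mbps for value 44 → 27 left.
Take all of Client G (9 Mbps, value 33) → 18 Mbps left.
Only 18 Mbps remain; take 18/30 of Client H for value 20×18/30 = 12.
Total value = 89.

89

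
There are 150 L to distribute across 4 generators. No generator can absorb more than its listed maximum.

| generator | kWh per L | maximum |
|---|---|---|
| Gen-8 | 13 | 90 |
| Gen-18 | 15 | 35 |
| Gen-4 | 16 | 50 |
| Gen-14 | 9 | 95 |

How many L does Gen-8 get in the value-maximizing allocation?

65

Highest kWh per L first: Gen-4 16 > Gen-18 15 > Gen-8 13 > Gen-14 9.
Gen-4 takes 50 to reach its cap of 50 → 100 left.
Gen-18 takes 35 to reach its cap of 35 → 65 left.
Gen-8 has room for 90 but only 65 remain, so it gets 65.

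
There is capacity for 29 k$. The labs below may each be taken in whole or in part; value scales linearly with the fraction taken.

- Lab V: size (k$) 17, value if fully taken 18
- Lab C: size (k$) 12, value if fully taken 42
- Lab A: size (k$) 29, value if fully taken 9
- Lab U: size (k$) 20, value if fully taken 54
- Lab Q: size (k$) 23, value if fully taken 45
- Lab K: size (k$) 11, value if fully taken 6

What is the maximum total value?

87.9

Rank by value-to-size ratio: Lab C 42/12≈3.5, Lab U 54/20≈2.7, Lab Q 45/23≈1.96, Lab V 18/17≈1.06, Lab K 6/11≈0.545, Lab A 9/29≈0.31.
Take all of Lab C (12 k$, value 42) — 17 k$ left.
17 k$ left: a 17/20 share of Lab U gives 54×17/20 = 45.9.
Total value = 87.9.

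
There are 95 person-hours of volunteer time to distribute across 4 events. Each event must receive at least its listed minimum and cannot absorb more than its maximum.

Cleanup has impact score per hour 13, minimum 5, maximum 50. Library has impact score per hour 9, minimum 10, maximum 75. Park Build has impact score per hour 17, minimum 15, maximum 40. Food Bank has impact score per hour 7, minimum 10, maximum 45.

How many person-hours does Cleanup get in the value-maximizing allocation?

35

Meeting every minimum uses 5+10+15+10 = 40 person-hours, leaving 55.
Order the events by impact score per hour: Park Build 17 > Cleanup 13 > Library 9 > Food Bank 7.
Give Park Build 25 more to hit its cap of 40 → 30 left.
Only 30 left; Cleanup takes them to reach 35.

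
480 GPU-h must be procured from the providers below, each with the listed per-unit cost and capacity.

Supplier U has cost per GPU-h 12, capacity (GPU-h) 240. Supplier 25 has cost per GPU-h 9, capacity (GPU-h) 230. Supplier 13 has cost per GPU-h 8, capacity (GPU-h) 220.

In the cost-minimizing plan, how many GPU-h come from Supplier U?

30

Fill from the cheapest provider first.
Supplier 13 (8): use full 220 — 260 GPU-h to go.
Take 230 from Supplier 25 at 9 — need 30 more.
Take 30 from Supplier U at 12 to finish.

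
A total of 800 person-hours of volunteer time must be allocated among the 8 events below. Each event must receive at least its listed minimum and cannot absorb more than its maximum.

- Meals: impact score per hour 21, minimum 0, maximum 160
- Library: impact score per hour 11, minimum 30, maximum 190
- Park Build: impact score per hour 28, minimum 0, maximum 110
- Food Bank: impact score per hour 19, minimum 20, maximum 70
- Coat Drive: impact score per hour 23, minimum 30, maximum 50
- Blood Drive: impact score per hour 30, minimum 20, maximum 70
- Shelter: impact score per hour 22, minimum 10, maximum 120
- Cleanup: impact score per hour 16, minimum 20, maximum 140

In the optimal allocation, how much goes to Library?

Meeting every minimum uses 0+30+0+20+30+20+10+20 = 130 person-hours, leaving 670.
Order the events by impact score per hour: Blood Drive 30 > Park Build 28 > Coat Drive 23 > Shelter 22 > Meals 21 > Food Bank 19 > Cleanup 16 > Library 11.
Give Blood Drive 50 more to hit its cap of 70 → 620 left.
Park Build: +110 to 110 (cap) → 510 left.
Coat Drive: +20 to 50 (cap) → 490 left.
Give Shelter 110 more to hit its cap of 120 → 380 left.
Give Meals 160 more to hit its cap of 160 → 220 left.
Food Bank: +50 to 70 (cap) → 170 left.
Cleanup takes 120 more to reach its cap of 140 → 50 left.
Only 50 left; Library takes them to reach 80.

80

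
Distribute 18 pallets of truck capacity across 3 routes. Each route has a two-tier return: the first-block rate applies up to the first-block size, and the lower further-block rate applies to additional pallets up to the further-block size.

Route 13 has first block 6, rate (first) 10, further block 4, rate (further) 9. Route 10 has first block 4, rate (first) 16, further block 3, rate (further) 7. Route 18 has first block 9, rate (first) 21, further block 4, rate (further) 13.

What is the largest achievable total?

Order all 6 blocks by rate: Route 18/tier1 21 > Route 10/tier1 16 > Route 18/tier2 13 > Route 13/tier1 10 > Route 13/tier2 9 > Route 10/tier2 7.
Fill Route 18 tier1 block (9 at 21) — 9 left.
Route 10 tier1 at 16: fill all 4 — 5 left.
Route 18 tier2 at 13: fill all 4 — 1 left.
Route 13/tier1: +1 of 6 at 10; pool empty.
Total = 21×9 + 16×4 + 13×4 + 10×1 = 315.

315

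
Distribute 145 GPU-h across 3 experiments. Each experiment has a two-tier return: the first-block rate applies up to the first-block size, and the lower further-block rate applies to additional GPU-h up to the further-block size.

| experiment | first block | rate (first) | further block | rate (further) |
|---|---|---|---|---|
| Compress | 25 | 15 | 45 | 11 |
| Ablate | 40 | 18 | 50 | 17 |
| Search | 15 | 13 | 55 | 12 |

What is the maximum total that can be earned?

Rank every tier by rate: Ablate/first 18 > Ablate/second 17 > Compress/first 15 > Search/first 13 > Search/second 12 > Compress/second 11.
Ablate/first (18): +40 → 105 left.
Fill Ablate second block (50 at 17) → 55 left.
Fill Compress first block (25 at 15) → 30 left.
Search first at 13: fill all 15 → 15 left.
15 remain; put them into Search second at 12.
Total = 18×40 + 17×50 + 15×25 + 13×15 + 12×15 = 2320.

2320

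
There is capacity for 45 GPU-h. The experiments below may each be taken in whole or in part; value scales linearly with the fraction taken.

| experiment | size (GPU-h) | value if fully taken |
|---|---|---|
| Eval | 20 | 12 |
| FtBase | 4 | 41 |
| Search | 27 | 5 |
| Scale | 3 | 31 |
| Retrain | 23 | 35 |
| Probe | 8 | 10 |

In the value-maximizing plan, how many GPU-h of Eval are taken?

7

Rank by value-to-size ratio: Scale 31/3≈10.3, FtBase 41/4≈10.2, Retrain 35/23≈1.52, Probe 10/8≈1.25, Eval 12/20≈0.6, Search 5/27≈0.185.
Scale: take in full, 3 GPU-h for value 31 — 42 left.
All 4 GPU-h of FtBase fit (value 41) — 38 remain.
All 23 GPU-h of Retrain fit (value 35) — 15 remain.
All 8 GPU-h of Probe fit (value 10) — 7 remain.
Only 7 GPU-h remain; take 7/20 of Eval for value 12×7/20 = 4.2.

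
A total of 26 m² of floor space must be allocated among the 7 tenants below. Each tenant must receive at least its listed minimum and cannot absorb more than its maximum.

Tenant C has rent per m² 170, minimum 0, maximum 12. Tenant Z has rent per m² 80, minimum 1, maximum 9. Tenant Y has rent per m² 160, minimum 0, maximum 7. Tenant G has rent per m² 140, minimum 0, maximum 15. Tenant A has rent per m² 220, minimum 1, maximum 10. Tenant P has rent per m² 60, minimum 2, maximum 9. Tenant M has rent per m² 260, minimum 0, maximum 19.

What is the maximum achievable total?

Meeting every minimum uses 0+1+0+0+1+2+0 = 4 m², leaving 22.
Rank by rent per m²: Tenant M 260 > Tenant A 220 > Tenant C 170 > Tenant Y 160 > Tenant G 140 > Tenant Z 80 > Tenant P 60.
Give Tenant M 19 more to hit its cap of 19 — 3 left.
Tenant A: +3 (room for 9) → 4. Pool exhausted.
Total = 80×1 + 220×4 + 60×2 + 260×19 = 6020.

6020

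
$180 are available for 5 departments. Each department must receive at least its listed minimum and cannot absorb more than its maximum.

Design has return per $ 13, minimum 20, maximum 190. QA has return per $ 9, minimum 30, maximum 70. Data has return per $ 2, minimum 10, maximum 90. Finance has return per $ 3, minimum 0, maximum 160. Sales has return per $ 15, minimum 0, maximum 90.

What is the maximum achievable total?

Meeting every minimum uses 20+30+10+0+0 = 60 $, leaving 120.
Highest return per $ first: Sales 15 > Design 13 > QA 9 > Finance 3 > Data 2.
Sales takes 90 more to reach its cap of 90 — 30 left.
Only 30 left; Design takes them to reach 50.
Total = 13×50 + 9×30 + 2×10 + 15×90 = 2290.

2290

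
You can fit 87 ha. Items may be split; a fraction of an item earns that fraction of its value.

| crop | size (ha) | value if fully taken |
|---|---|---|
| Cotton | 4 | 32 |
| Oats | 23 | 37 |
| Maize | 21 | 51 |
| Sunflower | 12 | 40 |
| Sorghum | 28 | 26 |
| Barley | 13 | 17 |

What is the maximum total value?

190

Sort by value density: Cotton 32/4≈8, Sunflower 40/12≈3.33, Maize 51/21≈2.43, Oats 37/23≈1.61, Barley 17/13≈1.31, Sorghum 26/28≈0.929.
Take all of Cotton (4 ha, value 32) ; 83 ha left.
Take all of Sunflower (12 ha, value 40) ; 71 ha left.
Maize: take in full, 21 ha for value 51 ; 50 left.
Oats: take in full, 23 ha for value 37 ; 27 left.
Barley: take in full, 13 ha for value 17 ; 14 left.
14 ha left: a 14/28 share of Sorghum gives 26×14/28 = 13.
Total value = 190.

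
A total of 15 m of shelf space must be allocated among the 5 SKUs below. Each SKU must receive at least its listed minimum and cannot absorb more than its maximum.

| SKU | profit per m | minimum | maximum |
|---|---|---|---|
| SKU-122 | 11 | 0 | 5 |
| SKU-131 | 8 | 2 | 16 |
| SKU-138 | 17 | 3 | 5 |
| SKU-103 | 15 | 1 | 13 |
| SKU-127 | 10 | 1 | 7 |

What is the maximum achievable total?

Meeting every minimum uses 0+2+3+1+1 = 7 m, leaving 8.
Order the SKUs by profit per m: SKU-138 17 > SKU-103 15 > SKU-122 11 > SKU-127 10 > SKU-131 8.
SKU-138 takes 2 more to reach its cap of 5 ; 6 left.
Only 6 left; SKU-103 takes them to reach 7.
Total = 8×2 + 17×5 + 15×7 + 10×1 = 216.

216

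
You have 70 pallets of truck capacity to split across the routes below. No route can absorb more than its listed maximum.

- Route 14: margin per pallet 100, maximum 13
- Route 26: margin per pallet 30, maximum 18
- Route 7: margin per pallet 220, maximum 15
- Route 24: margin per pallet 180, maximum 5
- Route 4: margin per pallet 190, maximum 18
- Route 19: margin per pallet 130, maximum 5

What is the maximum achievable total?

Highest margin per pallet first: Route 7 220 > Route 4 190 > Route 24 180 > Route 19 130 > Route 14 100 > Route 26 30.
Route 7: +15 to 15 (cap) ; 55 left.
Route 4 takes 18 to reach its cap of 18 ; 37 left.
Give Route 24 5 to hit its cap of 5 ; 32 left.
Route 19: +5 to 5 (cap) ; 27 left.
Give Route 14 13 to hit its cap of 13 ; 14 left.
Only 14 left; Route 26 takes them to reach 14.
Total = 100×13 + 30×14 + 220×15 + 180×5 + 190×18 + 130×5 = 9990.

9990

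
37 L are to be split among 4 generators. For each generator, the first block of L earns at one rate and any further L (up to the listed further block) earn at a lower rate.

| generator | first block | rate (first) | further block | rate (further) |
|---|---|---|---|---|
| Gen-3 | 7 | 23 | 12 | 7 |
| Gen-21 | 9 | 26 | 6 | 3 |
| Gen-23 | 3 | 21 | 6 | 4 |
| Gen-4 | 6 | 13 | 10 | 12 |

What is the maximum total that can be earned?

670

Rank every tier by rate: Gen-21/tier1 26 > Gen-3/tier1 23 > Gen-23/tier1 21 > Gen-4/tier1 13 > Gen-4/tier2 12 > Gen-3/tier2 7 > Gen-23/tier2 4 > Gen-21/tier2 3.
Fill Gen-21 tier1 block (9 at 26) — 28 left.
Gen-3 tier1 at 23: fill all 7 — 21 left.
Gen-23 tier1 at 21: fill all 3 — 18 left.
Gen-4 tier1 at 13: fill all 6 — 12 left.
Gen-4 tier2 at 12: fill all 10 — 2 left.
Gen-3/tier2: +2 of 12 at 7; pool empty.
Total = 26×9 + 23×7 + 21×3 + 13×6 + 12×10 + 7×2 = 670.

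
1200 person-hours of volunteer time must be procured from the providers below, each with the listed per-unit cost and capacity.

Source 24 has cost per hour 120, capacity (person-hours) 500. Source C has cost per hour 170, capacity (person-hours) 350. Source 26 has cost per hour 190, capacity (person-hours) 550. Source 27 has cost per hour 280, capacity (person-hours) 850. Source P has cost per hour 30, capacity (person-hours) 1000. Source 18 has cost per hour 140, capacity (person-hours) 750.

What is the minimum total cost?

Fill from the cheapest provider first.
Source P at 30: take all 1000 person-hours — 200 still needed.
Source 24 at 120: take 200 of its 500 — requirement met.
Source 18, Source C, Source 26, Source 27: unused.
Cost = 1000×30 + 200×120 = 54000.

54000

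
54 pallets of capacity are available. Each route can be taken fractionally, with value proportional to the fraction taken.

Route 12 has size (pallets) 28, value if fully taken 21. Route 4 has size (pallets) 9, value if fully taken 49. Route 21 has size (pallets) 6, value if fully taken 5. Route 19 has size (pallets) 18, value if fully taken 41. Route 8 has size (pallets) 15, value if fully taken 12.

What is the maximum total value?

Best value per unit of size first: Route 4 49/9≈5.44, Route 19 41/18≈2.28, Route 21 5/6≈0.833, Route 8 12/15≈0.8, Route 12 21/28≈0.75.
Route 4: take in full, 9 pallets for value 49 — 45 left.
All 18 pallets of Route 19 fit (value 41) — 27 remain.
All 6 pallets of Route 21 fit (value 5) — 21 remain.
Take all of Route 8 (15 pallets, value 12) — 6 pallets left.
6 pallets left: a 6/28 share of Route 12 gives 21×6/28 = 4.5.
Total value = 111.5.

111.5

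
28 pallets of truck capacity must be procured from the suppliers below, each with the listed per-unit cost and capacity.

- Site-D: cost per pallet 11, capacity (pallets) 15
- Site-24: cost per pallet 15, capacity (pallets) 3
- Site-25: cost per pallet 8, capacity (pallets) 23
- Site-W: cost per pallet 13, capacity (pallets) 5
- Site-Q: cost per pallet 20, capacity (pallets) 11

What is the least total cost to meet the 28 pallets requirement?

Fill from the cheapest supplier first.
Site-25 at 8: take all 23 pallets ; 5 still needed.
Site-D at 11: take 5 of its 15 ; requirement met.
Site-W, Site-24, Site-Q: unused.
Cost = 23×8 + 5×11 = 239.

239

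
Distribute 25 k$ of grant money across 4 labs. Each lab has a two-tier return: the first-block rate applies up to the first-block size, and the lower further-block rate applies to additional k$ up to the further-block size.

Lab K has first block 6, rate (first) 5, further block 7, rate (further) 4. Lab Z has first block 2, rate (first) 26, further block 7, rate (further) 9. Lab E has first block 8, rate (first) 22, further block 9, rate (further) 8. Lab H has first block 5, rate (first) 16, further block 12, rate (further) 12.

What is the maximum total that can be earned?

Order all 8 blocks by rate: Lab Z/first 26 > Lab E/first 22 > Lab H/first 16 > Lab H/second 12 > Lab Z/second 9 > Lab E/second 8 > Lab K/first 5 > Lab K/second 4.
Fill Lab Z first block (2 at 26) → 23 left.
Lab E/first (22): +8 → 15 left.
Lab H first at 16: fill all 5 → 10 left.
10 remain; put them into Lab H second at 12.
Total = 26×2 + 22×8 + 16×5 + 12×10 = 428.

428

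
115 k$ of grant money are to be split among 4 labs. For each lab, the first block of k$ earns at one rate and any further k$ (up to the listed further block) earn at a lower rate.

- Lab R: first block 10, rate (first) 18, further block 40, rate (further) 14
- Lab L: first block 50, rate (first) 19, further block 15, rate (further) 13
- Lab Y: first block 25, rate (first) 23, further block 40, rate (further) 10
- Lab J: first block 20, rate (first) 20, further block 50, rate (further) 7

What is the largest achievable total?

Order all 8 blocks by rate: Lab Y/tier1 23 > Lab J/tier1 20 > Lab L/tier1 19 > Lab R/tier1 18 > Lab R/tier2 14 > Lab L/tier2 13 > Lab Y/tier2 10 > Lab J/tier2 7.
Lab Y/tier1 (23): +25 → 90 left.
Lab J tier1 at 20: fill all 20 → 70 left.
Fill Lab L tier1 block (50 at 19) → 20 left.
Lab R tier1 at 18: fill all 10 → 10 left.
10 remain; put them into Lab R tier2 at 14.
Total = 23×25 + 20×20 + 19×50 + 18×10 + 14×10 = 2245.

2245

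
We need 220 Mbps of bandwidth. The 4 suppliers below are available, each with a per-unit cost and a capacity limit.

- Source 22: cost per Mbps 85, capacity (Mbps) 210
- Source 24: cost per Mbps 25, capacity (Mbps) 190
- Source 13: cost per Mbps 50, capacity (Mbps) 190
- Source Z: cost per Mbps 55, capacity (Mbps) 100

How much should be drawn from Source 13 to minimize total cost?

Use suppliers in increasing cost order.
Take 190 from Source 24 at 25 — need 30 more.
Source 13 (50): take the remaining 30 — done.
Source Z, Source 22: unused.

30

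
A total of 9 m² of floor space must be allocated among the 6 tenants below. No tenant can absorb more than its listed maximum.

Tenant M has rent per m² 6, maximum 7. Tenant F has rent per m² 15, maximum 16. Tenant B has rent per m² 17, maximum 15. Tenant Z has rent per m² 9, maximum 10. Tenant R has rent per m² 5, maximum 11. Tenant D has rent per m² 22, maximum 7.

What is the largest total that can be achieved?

Order the tenants by rent per m²: Tenant D 22 > Tenant B 17 > Tenant F 15 > Tenant Z 9 > Tenant M 6 > Tenant R 5.
Tenant D takes 7 to reach its cap of 7 ; 2 left.
Only 2 left; Tenant B takes them to reach 2.
Total = 17×2 + 22×7 = 188.

188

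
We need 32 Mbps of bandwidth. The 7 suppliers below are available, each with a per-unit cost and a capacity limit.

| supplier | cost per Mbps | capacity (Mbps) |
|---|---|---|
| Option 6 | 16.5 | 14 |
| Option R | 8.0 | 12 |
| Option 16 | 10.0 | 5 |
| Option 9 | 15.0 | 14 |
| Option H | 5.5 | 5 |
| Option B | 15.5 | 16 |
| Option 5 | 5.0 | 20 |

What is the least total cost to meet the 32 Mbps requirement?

Cheapest first:
Option 5 at 5.0: take all 20 Mbps ; 12 still needed.
Take 5 from Option H at 5.5 ; need 7 more.
Option R (8.0): take the remaining 7 ; done.
Option 16, Option 9, Option B, Option 6: unused.
Cost = 20×5.0 + 5×5.5 + 7×8.0 = 183.5.

183.5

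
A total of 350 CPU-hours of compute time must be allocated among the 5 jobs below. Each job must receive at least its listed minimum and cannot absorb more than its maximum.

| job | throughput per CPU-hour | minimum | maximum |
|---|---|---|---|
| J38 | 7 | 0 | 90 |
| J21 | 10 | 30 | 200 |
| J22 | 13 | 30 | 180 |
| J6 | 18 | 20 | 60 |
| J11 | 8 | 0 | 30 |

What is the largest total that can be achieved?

4520

Meeting every minimum uses 0+30+30+20+0 = 80 CPU-hours, leaving 270.
Rank by throughput per CPU-hour: J6 18 > J22 13 > J21 10 > J11 8 > J38 7.
J6: +40 to 60 (cap) → 230 left.
J22: +150 to 180 (cap) → 80 left.
J21 has room for 170 more but only 80 remain, so it gets 110.
Total = 10×110 + 13×180 + 18×60 = 4520.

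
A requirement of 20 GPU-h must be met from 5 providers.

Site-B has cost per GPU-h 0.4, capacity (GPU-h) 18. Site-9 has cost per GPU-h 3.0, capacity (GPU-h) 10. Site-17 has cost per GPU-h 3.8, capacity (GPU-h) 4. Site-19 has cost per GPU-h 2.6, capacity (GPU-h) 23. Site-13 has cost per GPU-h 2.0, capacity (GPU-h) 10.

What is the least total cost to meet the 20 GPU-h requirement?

Use providers in increasing cost order.
Take 18 from Site-B at 0.4 — need 2 more.
Take 2 from Site-13 at 2.0 to finish.
Site-19, Site-9, Site-17: unused.
Cost = 18×0.4 + 2×2.0 = 11.2.

11.2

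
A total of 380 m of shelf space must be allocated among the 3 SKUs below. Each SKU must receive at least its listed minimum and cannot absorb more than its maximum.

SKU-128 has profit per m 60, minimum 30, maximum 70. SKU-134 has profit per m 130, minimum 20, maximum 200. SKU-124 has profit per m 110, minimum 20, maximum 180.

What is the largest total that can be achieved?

Meeting every minimum uses 30+20+20 = 70 m, leaving 310.
Order the SKUs by profit per m: SKU-134 130 > SKU-124 110 > SKU-128 60.
SKU-134 takes 180 more to reach its cap of 200 — 130 left.
SKU-124: +130 (room for 160) → 150. Pool exhausted.
Total = 60×30 + 130×200 + 110×150 = 44300.

44300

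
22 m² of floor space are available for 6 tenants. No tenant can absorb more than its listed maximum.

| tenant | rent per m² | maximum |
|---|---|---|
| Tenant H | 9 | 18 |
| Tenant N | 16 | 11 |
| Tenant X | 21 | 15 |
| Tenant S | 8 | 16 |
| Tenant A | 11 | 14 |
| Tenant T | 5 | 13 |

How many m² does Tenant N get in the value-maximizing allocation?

Order the tenants by rent per m²: Tenant X 21 > Tenant N 16 > Tenant A 11 > Tenant H 9 > Tenant S 8 > Tenant T 5.
Tenant X: +15 to 15 (cap) ; 7 left.
Only 7 left; Tenant N takes them to reach 7.

7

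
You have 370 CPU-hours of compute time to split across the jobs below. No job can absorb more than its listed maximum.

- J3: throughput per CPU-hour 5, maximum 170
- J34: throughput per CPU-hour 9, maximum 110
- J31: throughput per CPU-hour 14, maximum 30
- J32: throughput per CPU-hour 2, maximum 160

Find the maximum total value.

Order the jobs by throughput per CPU-hour: J31 14 > J34 9 > J3 5 > J32 2.
J31: +30 to 30 (cap) → 340 left.
J34 takes 110 to reach its cap of 110 → 230 left.
J3: +170 to 170 (cap) → 60 left.
J32 has room for 160 but only 60 remain, so it gets 60.
Total = 5×170 + 9×110 + 14×30 + 2×60 = 2380.

2380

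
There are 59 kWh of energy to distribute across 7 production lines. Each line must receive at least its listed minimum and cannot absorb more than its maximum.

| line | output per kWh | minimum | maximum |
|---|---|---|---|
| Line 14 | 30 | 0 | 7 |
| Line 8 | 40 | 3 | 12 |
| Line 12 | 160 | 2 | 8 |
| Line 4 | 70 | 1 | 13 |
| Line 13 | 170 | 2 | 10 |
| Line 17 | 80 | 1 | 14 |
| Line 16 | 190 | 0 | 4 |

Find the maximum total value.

6170

Meeting every minimum uses 0+3+2+1+2+1+0 = 9 kWh, leaving 50.
Highest output per kWh first: Line 16 190 > Line 13 170 > Line 12 160 > Line 17 80 > Line 4 70 > Line 8 40 > Line 14 30.
Line 16 takes 4 more to reach its cap of 4 → 46 left.
Line 13: +8 to 10 (cap) → 38 left.
Line 12: +6 to 8 (cap) → 32 left.
Line 17 takes 13 more to reach its cap of 14 → 19 left.
Line 4: +12 to 13 (cap) → 7 left.
Only 7 left; Line 8 takes them to reach 10.
Total = 40×10 + 160×8 + 70×13 + 170×10 + 80×14 + 190×4 = 6170.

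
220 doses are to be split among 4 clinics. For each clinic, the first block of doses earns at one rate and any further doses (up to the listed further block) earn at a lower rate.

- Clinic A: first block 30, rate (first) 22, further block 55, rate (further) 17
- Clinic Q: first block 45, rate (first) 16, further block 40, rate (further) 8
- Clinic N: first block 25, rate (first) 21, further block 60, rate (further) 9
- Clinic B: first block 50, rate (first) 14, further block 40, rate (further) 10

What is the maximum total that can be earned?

Rank every tier by rate: Clinic A/first 22 > Clinic N/first 21 > Clinic A/second 17 > Clinic Q/first 16 > Clinic B/first 14 > Clinic B/second 10 > Clinic N/second 9 > Clinic Q/second 8.
Clinic A first at 22: fill all 30 ; 190 left.
Fill Clinic N first block (25 at 21) ; 165 left.
Fill Clinic A second block (55 at 17) ; 110 left.
Clinic Q/first (16): +45 ; 65 left.
Fill Clinic B first block (50 at 14) ; 15 left.
Clinic B second at 10: only 15 left, fill 15.
Total = 22×30 + 21×25 + 17×55 + 16×45 + 14×50 + 10×15 = 3690.

3690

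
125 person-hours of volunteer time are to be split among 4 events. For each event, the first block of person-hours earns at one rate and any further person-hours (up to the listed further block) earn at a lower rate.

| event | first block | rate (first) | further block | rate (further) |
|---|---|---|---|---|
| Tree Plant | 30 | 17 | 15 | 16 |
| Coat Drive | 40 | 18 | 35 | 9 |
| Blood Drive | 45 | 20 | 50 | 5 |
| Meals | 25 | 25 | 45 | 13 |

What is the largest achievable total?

2500

Treat each block as its own option and order by rate: Meals/T1 25 > Blood Drive/T1 20 > Coat Drive/T1 18 > Tree Plant/T1 17 > Tree Plant/T2 16 > Meals/T2 13 > Coat Drive/T2 9 > Blood Drive/T2 5.
Meals/T1 (25): +25 — 100 left.
Fill Blood Drive T1 block (45 at 20) — 55 left.
Coat Drive/T1 (18): +40 — 15 left.
Tree Plant T1 at 17: only 15 left, fill 15.
Total = 25×25 + 20×45 + 18×40 + 17×15 = 2500.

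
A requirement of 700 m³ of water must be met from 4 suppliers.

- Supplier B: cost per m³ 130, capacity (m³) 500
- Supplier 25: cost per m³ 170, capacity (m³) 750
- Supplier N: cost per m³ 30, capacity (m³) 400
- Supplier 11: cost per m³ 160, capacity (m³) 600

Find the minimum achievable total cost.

51000

Cheapest first:
Take 400 from Supplier N at 30 → need 300 more.
Take 300 from Supplier B at 130 to finish.
Supplier 11, Supplier 25: unused.
Cost = 400×30 + 300×130 = 51000.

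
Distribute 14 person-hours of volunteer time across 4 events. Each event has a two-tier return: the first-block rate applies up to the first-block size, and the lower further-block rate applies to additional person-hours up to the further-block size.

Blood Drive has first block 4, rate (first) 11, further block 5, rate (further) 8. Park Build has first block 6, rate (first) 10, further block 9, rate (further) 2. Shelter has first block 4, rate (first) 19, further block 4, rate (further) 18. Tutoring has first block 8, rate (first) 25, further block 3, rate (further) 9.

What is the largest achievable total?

Treat each block as its own option and order by rate: Tutoring/first 25 > Shelter/first 19 > Shelter/second 18 > Blood Drive/first 11 > Park Build/first 10 > Tutoring/second 9 > Blood Drive/second 8 > Park Build/second 2.
Fill Tutoring first block (8 at 25) ; 6 left.
Shelter first at 19: fill all 4 ; 2 left.
Shelter second at 18: only 2 left, fill 2.
Total = 25×8 + 19×4 + 18×2 = 312.

312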